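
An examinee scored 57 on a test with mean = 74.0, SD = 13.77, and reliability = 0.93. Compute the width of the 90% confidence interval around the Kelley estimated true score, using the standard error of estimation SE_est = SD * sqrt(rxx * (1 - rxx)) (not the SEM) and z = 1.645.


True score estimate = 0.93*57 + 0.07*74.0 = 58.19
SE_est = SD * sqrt(rxx * (1 - rxx)) = 13.77 * sqrt(0.93 * 0.07) = 13.77 * sqrt(0.0651) = 3.513374
CI = T_est +/- z * SE_est, so width = 2 * z * SE_est = 2 * 1.645 * 3.513374
Width = 11.559

11.559


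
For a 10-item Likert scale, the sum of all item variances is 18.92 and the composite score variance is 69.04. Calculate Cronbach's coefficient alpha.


alpha = (k/(k-1)) * (1 - sum(si^2)/s_total^2)
= (10/9) * (1 - 18.92/69.04)
alpha = 0.8066

0.8066


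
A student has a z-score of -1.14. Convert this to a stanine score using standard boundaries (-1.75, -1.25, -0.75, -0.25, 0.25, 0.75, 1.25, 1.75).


Stanine boundaries: [-1.75, -1.25, -0.75, -0.25, 0.25, 0.75, 1.25, 1.75]
z = -1.14
Check each boundary:
  z >= -1.75 -> could be stanine 2
  z >= -1.25 -> could be stanine 3
  z < -0.75
  z < -0.25
  z < 0.25
  z < 0.75
  z < 1.25
  z < 1.75
Highest qualifying boundary gives stanine = 3

3


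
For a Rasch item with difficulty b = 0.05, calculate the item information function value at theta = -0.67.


P = 1/(1+exp(-(-0.67-0.05))) = 0.3274
I = P*(1-P) = 0.3274 * 0.6726
I = 0.2202

0.2202


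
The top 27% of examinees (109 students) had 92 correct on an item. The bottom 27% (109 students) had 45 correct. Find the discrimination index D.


p_upper = 92/109 = 0.844
p_lower = 45/109 = 0.4128
D = 0.844 - 0.4128 = 0.4312

0.4312


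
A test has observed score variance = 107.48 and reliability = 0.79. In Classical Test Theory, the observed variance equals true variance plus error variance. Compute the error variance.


var_true = rxx * var_obs = 0.79 * 107.48 = 84.9092
var_error = var_obs - var_true
var_error = 107.48 - 84.9092
var_error = 22.5708

22.5708


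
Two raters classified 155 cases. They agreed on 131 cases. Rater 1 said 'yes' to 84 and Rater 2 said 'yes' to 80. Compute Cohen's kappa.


P_o = 131/155 = 0.845161
P_e = (84*80 + 71*75) / 24025 = 0.501353
kappa = (P_o - P_e) / (1 - P_e)
kappa = (0.845161 - 0.501353) / (1 - 0.501353)
kappa = 0.6895

0.6895


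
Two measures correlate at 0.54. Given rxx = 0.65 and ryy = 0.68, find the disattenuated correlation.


r_corrected = rxy / sqrt(rxx * ryy)
= 0.54 / sqrt(0.65 * 0.68)
= 0.54 / sqrt(0.442)
= 0.54 / 0.664831
r_corrected = 0.8122

0.8122


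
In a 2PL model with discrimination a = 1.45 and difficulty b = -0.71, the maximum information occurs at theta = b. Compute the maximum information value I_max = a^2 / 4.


For 2PL, max info at theta = b = -0.71
I_max = a^2 / 4 = 1.45^2 / 4
= 2.1025 / 4
I_max = 0.5256

0.5256


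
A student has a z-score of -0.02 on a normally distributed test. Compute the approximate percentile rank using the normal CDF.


CDF(z) = 0.5 * (1 + erf(z/sqrt(2)))
erf(-0.0141) = -0.016
CDF = 0.492
Percentile rank = 0.492 * 100 = 49.2

49.2


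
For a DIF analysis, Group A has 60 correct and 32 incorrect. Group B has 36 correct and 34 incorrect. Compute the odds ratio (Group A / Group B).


Odds_A = 60/32 = 1.875
Odds_B = 36/34 = 1.0588
OR = Odds_A / Odds_B = 1.875 / 1.0588
Exactly, OR = (60 * 34) / (32 * 36) = 2040 / 1152
OR = 1.7708

1.7708


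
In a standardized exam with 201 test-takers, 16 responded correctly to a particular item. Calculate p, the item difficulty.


Item difficulty p = number correct / total examinees
p = 16 / 201
p = 0.0796

0.0796


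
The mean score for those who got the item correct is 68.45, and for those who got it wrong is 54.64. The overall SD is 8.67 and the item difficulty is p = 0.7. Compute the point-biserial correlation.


q = 1 - p = 0.3
rpb = ((M1 - M0) / SD) * sqrt(p * q)
rpb = ((68.45 - 54.64) / 8.67) * sqrt(0.7 * 0.3)
rpb = 0.7299

0.7299


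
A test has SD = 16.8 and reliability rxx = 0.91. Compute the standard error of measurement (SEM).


SEM = SD * sqrt(1 - rxx)
SEM = 16.8 * sqrt(1 - 0.91)
SEM = 16.8 * sqrt(0.09) = 16.8 * 0.3
SEM = 5.04

5.04


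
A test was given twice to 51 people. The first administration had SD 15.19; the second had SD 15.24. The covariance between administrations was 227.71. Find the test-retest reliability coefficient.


r = cov(X,Y) / (SD_X * SD_Y)
r = 227.71 / (15.19 * 15.24)
r = 227.71 / 231.4956
r = 0.9836

0.9836


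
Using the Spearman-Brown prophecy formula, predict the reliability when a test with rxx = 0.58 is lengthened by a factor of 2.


r_new = (n * rxx) / (1 + (n-1) * rxx)
r_new = (2 * 0.58) / (1 + 1 * 0.58)
r_new = 1.16 / 1.58
r_new = 0.7342

0.7342


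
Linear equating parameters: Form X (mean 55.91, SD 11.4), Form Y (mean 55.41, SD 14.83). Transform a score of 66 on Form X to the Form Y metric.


slope = SD_Y / SD_X = 14.83 / 11.4 ~ 1.3009
intercept = mean_Y - slope * mean_X = 55.41 - (14.83 / 11.4) * 55.91 ~ -17.322
Y = slope * X + intercept. To avoid rounding drift from the rounded slope/intercept, evaluate the equivalent form Y = mean_Y + SD_Y * (X - mean_X) / SD_X at full precision:
Y = 55.41 + 14.83 * (66 - 55.91) / 11.4
Y = 55.41 + 14.83 * 10.09 / 11.4
Y = 55.41 + 149.6347 / 11.4
Y = 55.41 + 13.1259
Y = 68.5359

68.5359


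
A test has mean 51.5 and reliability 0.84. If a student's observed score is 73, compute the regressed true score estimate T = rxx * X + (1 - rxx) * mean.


T_est = rxx * X + (1 - rxx) * mean
T_est = 0.84 * 73 + 0.16 * 51.5
T_est = 61.32 + 8.24
T_est = 69.56

69.56


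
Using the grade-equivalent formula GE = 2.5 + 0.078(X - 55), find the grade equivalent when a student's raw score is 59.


raw - median = 59 - 55 = 4
slope * diff = 0.078 * 4 = 0.312
GE = 2.5 + 0.312
GE = 2.812

2.812


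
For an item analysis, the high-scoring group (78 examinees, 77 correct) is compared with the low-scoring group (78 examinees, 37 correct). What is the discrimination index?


p_upper = 77/78 = 0.9872
p_lower = 37/78 = 0.4744
D = 0.9872 - 0.4744 = 0.5128

0.5128


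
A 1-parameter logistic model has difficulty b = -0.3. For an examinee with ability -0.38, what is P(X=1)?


theta - b = -0.38 - -0.3 = -0.08
exp(-(theta - b)) = exp(0.08) = 1.0833
P = 1 / (1 + 1.0833)
P = 0.48

0.48


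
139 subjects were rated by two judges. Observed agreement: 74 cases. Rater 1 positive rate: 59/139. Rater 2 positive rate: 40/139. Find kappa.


P_o = 74/139 = 0.532374
P_e = (59*40 + 80*99) / 19321 = 0.532064
kappa = (P_o - P_e) / (1 - P_e)
kappa = (0.532374 - 0.532064) / (1 - 0.532064)
kappa = 0.0007

0.0007


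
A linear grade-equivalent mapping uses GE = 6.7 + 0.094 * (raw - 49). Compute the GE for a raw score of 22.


raw - median = 22 - 49 = -27
slope * diff = 0.094 * -27 = -2.538
GE = 6.7 + -2.538
GE = 4.162

4.162


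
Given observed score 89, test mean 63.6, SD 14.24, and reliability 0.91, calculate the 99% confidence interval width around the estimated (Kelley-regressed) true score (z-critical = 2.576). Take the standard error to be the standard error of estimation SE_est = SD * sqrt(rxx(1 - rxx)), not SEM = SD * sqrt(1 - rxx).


True score estimate = 0.91*89 + 0.09*63.6 = 86.714
SE_est = SD * sqrt(rxx * (1 - rxx)) = 14.24 * sqrt(0.91 * 0.09) = 14.24 * sqrt(0.0819) = 4.075228
CI = T_est +/- z * SE_est, so width = 2 * z * SE_est = 2 * 2.576 * 4.075228
Width = 20.9956

20.9956


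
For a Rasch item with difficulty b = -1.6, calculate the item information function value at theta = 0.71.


P = 1/(1+exp(-(0.71--1.6))) = 0.9097
I = P*(1-P) = 0.9097 * 0.0903
I = 0.0821

0.0821


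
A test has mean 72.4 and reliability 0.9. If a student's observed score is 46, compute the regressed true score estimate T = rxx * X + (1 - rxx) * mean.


T_est = rxx * X + (1 - rxx) * mean
T_est = 0.9 * 46 + 0.1 * 72.4
T_est = 41.4 + 7.24
T_est = 48.64

48.64


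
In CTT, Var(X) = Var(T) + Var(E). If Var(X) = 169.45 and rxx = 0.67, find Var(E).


var_true = rxx * var_obs = 0.67 * 169.45 = 113.5315
var_error = var_obs - var_true
var_error = 169.45 - 113.5315
var_error = 55.9185

55.9185


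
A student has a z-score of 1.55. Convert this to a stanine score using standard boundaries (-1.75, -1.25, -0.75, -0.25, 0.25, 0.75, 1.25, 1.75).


Stanine boundaries: [-1.75, -1.25, -0.75, -0.25, 0.25, 0.75, 1.25, 1.75]
z = 1.55
Check each boundary:
  z >= -1.75 -> could be stanine 2
  z >= -1.25 -> could be stanine 3
  z >= -0.75 -> could be stanine 4
  z >= -0.25 -> could be stanine 5
  z >= 0.25 -> could be stanine 6
  z >= 0.75 -> could be stanine 7
  z >= 1.25 -> could be stanine 8
  z < 1.75
Highest qualifying boundary gives stanine = 8

8


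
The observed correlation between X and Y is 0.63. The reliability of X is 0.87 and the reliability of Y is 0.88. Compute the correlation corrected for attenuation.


r_corrected = rxy / sqrt(rxx * ryy)
= 0.63 / sqrt(0.87 * 0.88)
= 0.63 / sqrt(0.7656)
= 0.63 / 0.874986
r_corrected = 0.72

0.72


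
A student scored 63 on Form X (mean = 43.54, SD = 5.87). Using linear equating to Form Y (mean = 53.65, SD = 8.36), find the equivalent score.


slope = SD_Y / SD_X = 8.36 / 5.87 ~ 1.4242
intercept = mean_Y - slope * mean_X = 53.65 - (8.36 / 5.87) * 43.54 ~ -8.3593
Y = slope * X + intercept. To avoid rounding drift from the rounded slope/intercept, evaluate the equivalent form Y = mean_Y + SD_Y * (X - mean_X) / SD_X at full precision:
Y = 53.65 + 8.36 * (63 - 43.54) / 5.87
Y = 53.65 + 8.36 * 19.46 / 5.87
Y = 53.65 + 162.6856 / 5.87
Y = 53.65 + 27.7148
Y = 81.3648

81.3648


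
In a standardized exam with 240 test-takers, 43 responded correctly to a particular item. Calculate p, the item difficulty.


Item difficulty p = number correct / total examinees
p = 43 / 240
p = 0.1792

0.1792


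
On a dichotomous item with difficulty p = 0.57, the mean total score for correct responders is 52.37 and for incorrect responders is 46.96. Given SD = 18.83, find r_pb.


q = 1 - p = 0.43
rpb = ((M1 - M0) / SD) * sqrt(p * q)
rpb = ((52.37 - 46.96) / 18.83) * sqrt(0.57 * 0.43)
rpb = 0.1422

0.1422


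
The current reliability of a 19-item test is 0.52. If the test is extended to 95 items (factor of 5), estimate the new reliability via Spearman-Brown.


r_new = (n * rxx) / (1 + (n-1) * rxx)
r_new = (5 * 0.52) / (1 + 4 * 0.52)
r_new = 2.6 / 3.08
r_new = 0.8442

0.8442


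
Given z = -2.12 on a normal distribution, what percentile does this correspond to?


CDF(z) = 0.5 * (1 + erf(z/sqrt(2)))
erf(-1.4991) = -0.966
CDF = 0.017
Percentile rank = 0.017 * 100 = 1.7

1.7


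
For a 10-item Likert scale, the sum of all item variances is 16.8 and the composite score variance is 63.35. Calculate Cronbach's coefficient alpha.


alpha = (k/(k-1)) * (1 - sum(si^2)/s_total^2)
= (10/9) * (1 - 16.8/63.35)
alpha = 0.8165

0.8165


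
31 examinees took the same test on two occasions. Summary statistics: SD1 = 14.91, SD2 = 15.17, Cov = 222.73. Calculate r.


r = cov(X,Y) / (SD_X * SD_Y)
r = 222.73 / (14.91 * 15.17)
r = 222.73 / 226.1847
r = 0.9847

0.9847


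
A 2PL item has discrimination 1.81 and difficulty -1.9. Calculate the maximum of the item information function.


For 2PL, max info at theta = b = -1.9
I_max = a^2 / 4 = 1.81^2 / 4
= 3.2761 / 4
I_max = 0.819

0.819


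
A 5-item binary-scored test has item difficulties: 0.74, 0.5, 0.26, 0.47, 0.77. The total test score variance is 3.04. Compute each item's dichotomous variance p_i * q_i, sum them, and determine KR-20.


For each item, compute p_i * q_i:
  Item 1: 0.74 * 0.26 = 0.1924
  Item 2: 0.5 * 0.5 = 0.25
  Item 3: 0.26 * 0.74 = 0.1924
  Item 4: 0.47 * 0.53 = 0.2491
  Item 5: 0.77 * 0.23 = 0.1771
Sum(p_i * q_i) = 0.1924 + 0.25 + 0.1924 + 0.2491 + 0.1771 = 1.061
KR-20 = (k/(k-1)) * (1 - Sum(p_i*q_i) / Var_total)
= (5/4) * (1 - 1.061/3.04)
= 1.25 * 0.651
KR-20 = 0.8137

0.8137


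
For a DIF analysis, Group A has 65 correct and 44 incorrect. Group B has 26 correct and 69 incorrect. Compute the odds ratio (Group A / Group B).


Odds_A = 65/44 = 1.4773
Odds_B = 26/69 = 0.3768
OR = Odds_A / Odds_B = 1.4773 / 0.3768
Exactly, OR = (65 * 69) / (44 * 26) = 4485 / 1144
OR = 3.9205

3.9205


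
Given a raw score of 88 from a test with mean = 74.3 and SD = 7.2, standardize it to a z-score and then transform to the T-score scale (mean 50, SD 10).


z = (X - mean) / SD = (88 - 74.3) / 7.2
z = 13.7 / 7.2
z = 1.9028
T-score = T = 50 + 10z
Carry z at full precision (z = 13.7 / 7.2) into the conversion:
T-score = 50 + 10 * (13.7 / 7.2) = 50 + 137 / 7.2
T-score = 50 + 19.0278
T-score = 69.0278

69.0278


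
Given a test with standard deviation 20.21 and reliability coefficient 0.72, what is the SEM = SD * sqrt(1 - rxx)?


SEM = SD * sqrt(1 - rxx)
SEM = 20.21 * sqrt(1 - 0.72)
SEM = 20.21 * sqrt(0.28) = 20.21 * 0.52915
SEM = 10.6941

10.6941


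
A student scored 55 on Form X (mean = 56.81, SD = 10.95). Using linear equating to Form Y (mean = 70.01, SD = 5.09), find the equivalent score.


slope = SD_Y / SD_X = 5.09 / 10.95 ~ 0.4648
intercept = mean_Y - slope * mean_X = 70.01 - (5.09 / 10.95) * 56.81 ~ 43.6024
Y = slope * X + intercept. To avoid rounding drift from the rounded slope/intercept, evaluate the equivalent form Y = mean_Y + SD_Y * (X - mean_X) / SD_X at full precision:
Y = 70.01 + 5.09 * (55 - 56.81) / 10.95
Y = 70.01 - 5.09 * 1.81 / 10.95
Y = 70.01 - 9.2129 / 10.95
Y = 70.01 - 0.8414
Y = 69.1686

69.1686


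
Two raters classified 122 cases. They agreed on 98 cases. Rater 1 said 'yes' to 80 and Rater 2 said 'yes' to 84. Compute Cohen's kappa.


P_o = 98/122 = 0.803279
P_e = (80*84 + 42*38) / 14884 = 0.558721
kappa = (P_o - P_e) / (1 - P_e)
kappa = (0.803279 - 0.558721) / (1 - 0.558721)
kappa = 0.5542

0.5542


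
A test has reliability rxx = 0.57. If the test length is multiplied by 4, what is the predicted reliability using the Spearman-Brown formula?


r_new = (n * rxx) / (1 + (n-1) * rxx)
r_new = (4 * 0.57) / (1 + 3 * 0.57)
r_new = 2.28 / 2.71
r_new = 0.8413

0.8413


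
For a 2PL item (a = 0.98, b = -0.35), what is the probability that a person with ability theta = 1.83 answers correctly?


a*(theta - b) = 0.98 * (1.83 - -0.35) = 2.1364
exp(-2.1364) = 0.1181
P = 1 / (1 + 0.1181)
P = 0.8944

0.8944


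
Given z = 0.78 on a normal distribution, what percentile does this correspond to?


CDF(z) = 0.5 * (1 + erf(z/sqrt(2)))
erf(0.5515) = 0.5646
CDF = 0.7823
Percentile rank = 0.7823 * 100 = 78.23

78.23


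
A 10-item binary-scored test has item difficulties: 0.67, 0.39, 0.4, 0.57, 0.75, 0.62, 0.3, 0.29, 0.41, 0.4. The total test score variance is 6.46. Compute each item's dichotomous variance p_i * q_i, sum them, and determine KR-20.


For each item, compute p_i * q_i:
  Item 1: 0.67 * 0.33 = 0.2211
  Item 2: 0.39 * 0.61 = 0.2379
  Item 3: 0.4 * 0.6 = 0.24
  Item 4: 0.57 * 0.43 = 0.2451
  Item 5: 0.75 * 0.25 = 0.1875
  Item 6: 0.62 * 0.38 = 0.2356
  Item 7: 0.3 * 0.7 = 0.21
  Item 8: 0.29 * 0.71 = 0.2059
  Item 9: 0.41 * 0.59 = 0.2419
  Item 10: 0.4 * 0.6 = 0.24
Sum(p_i * q_i) = 0.2211 + 0.2379 + 0.24 + 0.2451 + 0.1875 + 0.2356 + 0.21 + 0.2059 + 0.2419 + 0.24 = 2.265
KR-20 = (k/(k-1)) * (1 - Sum(p_i*q_i) / Var_total)
= (10/9) * (1 - 2.265/6.46)
= 1.1111 * 0.6494
KR-20 = 0.7215

0.7215


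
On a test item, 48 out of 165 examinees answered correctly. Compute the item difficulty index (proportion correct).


Item difficulty p = number correct / total examinees
p = 48 / 165
p = 0.2909

0.2909


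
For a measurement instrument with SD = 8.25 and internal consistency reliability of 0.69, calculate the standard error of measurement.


SEM = SD * sqrt(1 - rxx)
SEM = 8.25 * sqrt(1 - 0.69)
SEM = 8.25 * sqrt(0.31) = 8.25 * 0.556776
SEM = 4.5934

4.5934


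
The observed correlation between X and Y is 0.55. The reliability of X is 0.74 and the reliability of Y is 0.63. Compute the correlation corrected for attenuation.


r_corrected = rxy / sqrt(rxx * ryy)
= 0.55 / sqrt(0.74 * 0.63)
= 0.55 / sqrt(0.4662)
= 0.55 / 0.682788
r_corrected = 0.8055

0.8055


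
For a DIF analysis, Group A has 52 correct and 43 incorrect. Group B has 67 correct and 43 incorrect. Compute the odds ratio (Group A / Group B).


Odds_A = 52/43 = 1.2093
Odds_B = 67/43 = 1.5581
OR = Odds_A / Odds_B = 1.2093 / 1.5581
Exactly, OR = (52 * 43) / (43 * 67) = 2236 / 2881
OR = 0.7761

0.7761


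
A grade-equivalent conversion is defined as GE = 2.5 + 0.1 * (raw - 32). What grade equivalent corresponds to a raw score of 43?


raw - median = 43 - 32 = 11
slope * diff = 0.1 * 11 = 1.1
GE = 2.5 + 1.1
GE = 3.6

3.6


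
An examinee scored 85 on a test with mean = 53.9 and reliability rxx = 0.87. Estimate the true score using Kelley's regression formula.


T_est = rxx * X + (1 - rxx) * mean
T_est = 0.87 * 85 + 0.13 * 53.9
T_est = 73.95 + 7.007
T_est = 80.957

80.957


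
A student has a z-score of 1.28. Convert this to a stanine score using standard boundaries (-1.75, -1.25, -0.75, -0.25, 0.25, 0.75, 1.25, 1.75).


Stanine boundaries: [-1.75, -1.25, -0.75, -0.25, 0.25, 0.75, 1.25, 1.75]
z = 1.28
Check each boundary:
  z >= -1.75 -> could be stanine 2
  z >= -1.25 -> could be stanine 3
  z >= -0.75 -> could be stanine 4
  z >= -0.25 -> could be stanine 5
  z >= 0.25 -> could be stanine 6
  z >= 0.75 -> could be stanine 7
  z >= 1.25 -> could be stanine 8
  z < 1.75
Highest qualifying boundary gives stanine = 8

8


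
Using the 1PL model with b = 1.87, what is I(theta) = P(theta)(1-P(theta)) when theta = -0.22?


P = 1/(1+exp(-(-0.22-1.87))) = 0.1101
I = P*(1-P) = 0.1101 * 0.8899
I = 0.098

0.098


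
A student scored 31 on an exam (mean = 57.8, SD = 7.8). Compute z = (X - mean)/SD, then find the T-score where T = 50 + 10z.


z = (X - mean) / SD = (31 - 57.8) / 7.8
z = -26.8 / 7.8
z = -3.4359
T-score = T = 50 + 10z
Carry z at full precision (z = -26.8 / 7.8) into the conversion:
T-score = 50 + 10 * (-26.8 / 7.8) = 50 + -268 / 7.8
T-score = 50 + -34.359
T-score = 15.641

15.641


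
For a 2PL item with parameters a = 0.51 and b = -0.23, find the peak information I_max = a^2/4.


For 2PL, max info at theta = b = -0.23
I_max = a^2 / 4 = 0.51^2 / 4
= 0.2601 / 4
I_max = 0.065

0.065


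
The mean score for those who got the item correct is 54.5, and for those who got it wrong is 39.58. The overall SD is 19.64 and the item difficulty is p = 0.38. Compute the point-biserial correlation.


q = 1 - p = 0.62
rpb = ((M1 - M0) / SD) * sqrt(p * q)
rpb = ((54.5 - 39.58) / 19.64) * sqrt(0.38 * 0.62)
rpb = 0.3687

0.3687


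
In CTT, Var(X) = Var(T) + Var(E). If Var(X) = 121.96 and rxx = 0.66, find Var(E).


var_true = rxx * var_obs = 0.66 * 121.96 = 80.4936
var_error = var_obs - var_true
var_error = 121.96 - 80.4936
var_error = 41.4664

41.4664


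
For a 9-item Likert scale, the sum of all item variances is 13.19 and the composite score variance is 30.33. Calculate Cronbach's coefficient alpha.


alpha = (k/(k-1)) * (1 - sum(si^2)/s_total^2)
= (9/8) * (1 - 13.19/30.33)
alpha = 0.6358

0.6358


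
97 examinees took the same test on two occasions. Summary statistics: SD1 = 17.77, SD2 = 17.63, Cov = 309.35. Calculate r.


r = cov(X,Y) / (SD_X * SD_Y)
r = 309.35 / (17.77 * 17.63)
r = 309.35 / 313.2851
r = 0.9874

0.9874


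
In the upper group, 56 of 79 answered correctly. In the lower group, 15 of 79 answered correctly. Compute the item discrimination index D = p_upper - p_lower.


p_upper = 56/79 = 0.7089
p_lower = 15/79 = 0.1899
D = 0.7089 - 0.1899 = 0.519

0.519


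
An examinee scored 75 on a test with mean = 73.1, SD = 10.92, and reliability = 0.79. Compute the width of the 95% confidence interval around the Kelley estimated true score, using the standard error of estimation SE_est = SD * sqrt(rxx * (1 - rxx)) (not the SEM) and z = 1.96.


True score estimate = 0.79*75 + 0.21*73.1 = 74.601
SE_est = SD * sqrt(rxx * (1 - rxx)) = 10.92 * sqrt(0.79 * 0.21) = 10.92 * sqrt(0.1659) = 4.447806
CI = T_est +/- z * SE_est, so width = 2 * z * SE_est = 2 * 1.96 * 4.447806
Width = 17.4354

17.4354


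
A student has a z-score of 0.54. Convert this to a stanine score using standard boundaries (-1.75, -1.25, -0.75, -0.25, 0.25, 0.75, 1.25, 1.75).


Stanine boundaries: [-1.75, -1.25, -0.75, -0.25, 0.25, 0.75, 1.25, 1.75]
z = 0.54
Check each boundary:
  z >= -1.75 -> could be stanine 2
  z >= -1.25 -> could be stanine 3
  z >= -0.75 -> could be stanine 4
  z >= -0.25 -> could be stanine 5
  z >= 0.25 -> could be stanine 6
  z < 0.75
  z < 1.25
  z < 1.75
Highest qualifying boundary gives stanine = 6

6


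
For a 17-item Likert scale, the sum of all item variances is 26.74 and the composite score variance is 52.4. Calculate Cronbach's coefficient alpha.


alpha = (k/(k-1)) * (1 - sum(si^2)/s_total^2)
= (17/16) * (1 - 26.74/52.4)
alpha = 0.5203

0.5203


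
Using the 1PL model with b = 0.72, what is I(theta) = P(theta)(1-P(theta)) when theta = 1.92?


P = 1/(1+exp(-(1.92-0.72))) = 0.7685
I = P*(1-P) = 0.7685 * 0.2315
I = 0.1779

0.1779


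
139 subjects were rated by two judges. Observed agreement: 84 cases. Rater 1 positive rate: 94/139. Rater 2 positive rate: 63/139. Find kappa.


P_o = 84/139 = 0.604317
P_e = (94*63 + 45*76) / 19321 = 0.483515
kappa = (P_o - P_e) / (1 - P_e)
kappa = (0.604317 - 0.483515) / (1 - 0.483515)
kappa = 0.2339

0.2339


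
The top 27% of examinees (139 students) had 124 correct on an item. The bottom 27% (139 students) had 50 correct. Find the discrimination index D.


p_upper = 124/139 = 0.8921
p_lower = 50/139 = 0.3597
D = 0.8921 - 0.3597 = 0.5324

0.5324


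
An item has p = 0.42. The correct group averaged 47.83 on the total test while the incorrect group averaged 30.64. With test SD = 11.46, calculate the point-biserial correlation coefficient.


q = 1 - p = 0.58
rpb = ((M1 - M0) / SD) * sqrt(p * q)
rpb = ((47.83 - 30.64) / 11.46) * sqrt(0.42 * 0.58)
rpb = 0.7403

0.7403


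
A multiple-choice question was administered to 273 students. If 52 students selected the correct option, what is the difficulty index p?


Item difficulty p = number correct / total examinees
p = 52 / 273
p = 0.1905

0.1905


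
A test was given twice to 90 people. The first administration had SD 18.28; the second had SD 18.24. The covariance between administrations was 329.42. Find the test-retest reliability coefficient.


r = cov(X,Y) / (SD_X * SD_Y)
r = 329.42 / (18.28 * 18.24)
r = 329.42 / 333.4272
r = 0.988

0.988


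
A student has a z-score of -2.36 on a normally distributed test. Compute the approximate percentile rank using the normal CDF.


CDF(z) = 0.5 * (1 + erf(z/sqrt(2)))
erf(-1.6688) = -0.9817
CDF = 0.0091
Percentile rank = 0.0091 * 100 = 0.91

0.91


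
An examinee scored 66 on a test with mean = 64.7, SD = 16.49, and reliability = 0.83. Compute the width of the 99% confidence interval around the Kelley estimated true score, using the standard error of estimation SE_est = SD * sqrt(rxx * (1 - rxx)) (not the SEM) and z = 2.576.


True score estimate = 0.83*66 + 0.17*64.7 = 65.779
SE_est = SD * sqrt(rxx * (1 - rxx)) = 16.49 * sqrt(0.83 * 0.17) = 16.49 * sqrt(0.1411) = 6.194185
CI = T_est +/- z * SE_est, so width = 2 * z * SE_est = 2 * 2.576 * 6.194185
Width = 31.9124

31.9124


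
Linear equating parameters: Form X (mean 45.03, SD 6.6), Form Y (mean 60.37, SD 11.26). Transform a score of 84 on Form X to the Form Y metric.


slope = SD_Y / SD_X = 11.26 / 6.6 ~ 1.7061
intercept = mean_Y - slope * mean_X = 60.37 - (11.26 / 6.6) * 45.03 ~ -16.4539
Y = slope * X + intercept. To avoid rounding drift from the rounded slope/intercept, evaluate the equivalent form Y = mean_Y + SD_Y * (X - mean_X) / SD_X at full precision:
Y = 60.37 + 11.26 * (84 - 45.03) / 6.6
Y = 60.37 + 11.26 * 38.97 / 6.6
Y = 60.37 + 438.8022 / 6.6
Y = 60.37 + 66.4852
Y = 126.8552

126.8552


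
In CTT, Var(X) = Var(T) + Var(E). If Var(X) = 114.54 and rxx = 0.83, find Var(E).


var_true = rxx * var_obs = 0.83 * 114.54 = 95.0682
var_error = var_obs - var_true
var_error = 114.54 - 95.0682
var_error = 19.4718

19.4718


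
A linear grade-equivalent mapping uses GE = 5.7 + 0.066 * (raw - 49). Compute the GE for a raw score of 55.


raw - median = 55 - 49 = 6
slope * diff = 0.066 * 6 = 0.396
GE = 5.7 + 0.396
GE = 6.096

6.096


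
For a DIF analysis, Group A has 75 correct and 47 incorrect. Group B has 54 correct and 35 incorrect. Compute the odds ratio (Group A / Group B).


Odds_A = 75/47 = 1.5957
Odds_B = 54/35 = 1.5429
OR = Odds_A / Odds_B = 1.5957 / 1.5429
Exactly, OR = (75 * 35) / (47 * 54) = 2625 / 2538
OR = 1.0343

1.0343


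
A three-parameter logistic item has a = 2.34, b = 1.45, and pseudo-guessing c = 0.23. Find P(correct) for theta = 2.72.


logit = 2.34*(2.72 - 1.45) = 2.9718
P* = 1/(1 + exp(-2.9718)) = 0.9513
P = 0.23 + (1 - 0.23) * 0.9513
P = 0.9625

0.9625


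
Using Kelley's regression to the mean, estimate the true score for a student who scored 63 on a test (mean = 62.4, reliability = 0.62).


T_est = rxx * X + (1 - rxx) * mean
T_est = 0.62 * 63 + 0.38 * 62.4
T_est = 39.06 + 23.712
T_est = 62.772

62.772


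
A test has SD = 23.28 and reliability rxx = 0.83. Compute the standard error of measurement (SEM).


SEM = SD * sqrt(1 - rxx)
SEM = 23.28 * sqrt(1 - 0.83)
SEM = 23.28 * sqrt(0.17) = 23.28 * 0.412311
SEM = 9.5986

9.5986


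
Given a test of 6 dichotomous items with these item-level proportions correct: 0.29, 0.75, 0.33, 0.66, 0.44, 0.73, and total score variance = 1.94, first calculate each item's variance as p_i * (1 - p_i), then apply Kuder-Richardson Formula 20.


For each item, compute p_i * q_i:
  Item 1: 0.29 * 0.71 = 0.2059
  Item 2: 0.75 * 0.25 = 0.1875
  Item 3: 0.33 * 0.67 = 0.2211
  Item 4: 0.66 * 0.34 = 0.2244
  Item 5: 0.44 * 0.56 = 0.2464
  Item 6: 0.73 * 0.27 = 0.1971
Sum(p_i * q_i) = 0.2059 + 0.1875 + 0.2211 + 0.2244 + 0.2464 + 0.1971 = 1.2824
KR-20 = (k/(k-1)) * (1 - Sum(p_i*q_i) / Var_total)
= (6/5) * (1 - 1.2824/1.94)
= 1.2 * 0.339
KR-20 = 0.4068

0.4068


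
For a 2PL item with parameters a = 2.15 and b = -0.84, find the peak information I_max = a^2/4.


For 2PL, max info at theta = b = -0.84
I_max = a^2 / 4 = 2.15^2 / 4
= 4.6225 / 4
I_max = 1.1556

1.1556


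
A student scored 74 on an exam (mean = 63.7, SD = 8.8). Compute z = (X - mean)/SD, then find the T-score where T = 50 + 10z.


z = (X - mean) / SD = (74 - 63.7) / 8.8
z = 10.3 / 8.8
z = 1.1705
T-score = T = 50 + 10z
Carry z at full precision (z = 10.3 / 8.8) into the conversion:
T-score = 50 + 10 * (10.3 / 8.8) = 50 + 103 / 8.8
T-score = 50 + 11.7045
T-score = 61.7045

61.7045


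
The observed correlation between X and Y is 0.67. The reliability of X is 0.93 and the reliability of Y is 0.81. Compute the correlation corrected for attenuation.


r_corrected = rxy / sqrt(rxx * ryy)
= 0.67 / sqrt(0.93 * 0.81)
= 0.67 / sqrt(0.7533)
= 0.67 / 0.867929
r_corrected = 0.772

0.772


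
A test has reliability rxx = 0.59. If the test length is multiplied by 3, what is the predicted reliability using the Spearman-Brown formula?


r_new = (n * rxx) / (1 + (n-1) * rxx)
r_new = (3 * 0.59) / (1 + 2 * 0.59)
r_new = 1.77 / 2.18
r_new = 0.8119

0.8119


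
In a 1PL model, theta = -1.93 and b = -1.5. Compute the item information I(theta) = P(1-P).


P = 1/(1+exp(-(-1.93--1.5))) = 0.3941
I = P*(1-P) = 0.3941 * 0.6059
I = 0.2388

0.2388


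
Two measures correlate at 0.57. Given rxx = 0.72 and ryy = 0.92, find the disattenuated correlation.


r_corrected = rxy / sqrt(rxx * ryy)
= 0.57 / sqrt(0.72 * 0.92)
= 0.57 / sqrt(0.6624)
= 0.57 / 0.81388
r_corrected = 0.7003

0.7003


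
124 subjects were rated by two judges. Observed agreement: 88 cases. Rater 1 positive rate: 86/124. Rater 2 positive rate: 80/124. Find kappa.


P_o = 88/124 = 0.709677
P_e = (86*80 + 38*44) / 15376 = 0.556191
kappa = (P_o - P_e) / (1 - P_e)
kappa = (0.709677 - 0.556191) / (1 - 0.556191)
kappa = 0.3458

0.3458


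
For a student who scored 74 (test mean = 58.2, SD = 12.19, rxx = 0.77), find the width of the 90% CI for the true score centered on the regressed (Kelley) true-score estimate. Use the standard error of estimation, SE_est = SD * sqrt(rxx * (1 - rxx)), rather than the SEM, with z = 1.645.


True score estimate = 0.77*74 + 0.23*58.2 = 70.366
SE_est = SD * sqrt(rxx * (1 - rxx)) = 12.19 * sqrt(0.77 * 0.23) = 12.19 * sqrt(0.1771) = 5.129948
CI = T_est +/- z * SE_est, so width = 2 * z * SE_est = 2 * 1.645 * 5.129948
Width = 16.8775

16.8775


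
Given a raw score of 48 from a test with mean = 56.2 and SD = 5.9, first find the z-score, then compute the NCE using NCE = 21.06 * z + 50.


z = (X - mean) / SD = (48 - 56.2) / 5.9
z = -8.2 / 5.9
z = -1.3898
NCE = NCE = 21.06z + 50
Carry z at full precision (z = -8.2 / 5.9) into the conversion:
NCE = 21.06 * (-8.2 / 5.9) + 50 = -172.692 / 5.9 + 50
NCE = -29.2698 + 50
NCE = 20.7302

20.7302


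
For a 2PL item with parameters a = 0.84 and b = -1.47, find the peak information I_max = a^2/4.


For 2PL, max info at theta = b = -1.47
I_max = a^2 / 4 = 0.84^2 / 4
= 0.7056 / 4
I_max = 0.1764

0.1764


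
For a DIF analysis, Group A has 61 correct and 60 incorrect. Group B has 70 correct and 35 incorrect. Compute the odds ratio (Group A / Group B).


Odds_A = 61/60 = 1.0167
Odds_B = 70/35 = 2.0
OR = Odds_A / Odds_B = 1.0167 / 2.0
Exactly, OR = (61 * 35) / (60 * 70) = 2135 / 4200
OR = 0.5083

0.5083


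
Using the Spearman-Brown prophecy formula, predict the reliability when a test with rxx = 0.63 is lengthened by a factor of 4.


r_new = (n * rxx) / (1 + (n-1) * rxx)
r_new = (4 * 0.63) / (1 + 3 * 0.63)
r_new = 2.52 / 2.89
r_new = 0.872

0.872


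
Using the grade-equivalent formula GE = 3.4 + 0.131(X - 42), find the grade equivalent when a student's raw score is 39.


raw - median = 39 - 42 = -3
slope * diff = 0.131 * -3 = -0.393
GE = 3.4 + -0.393
GE = 3.007

3.007


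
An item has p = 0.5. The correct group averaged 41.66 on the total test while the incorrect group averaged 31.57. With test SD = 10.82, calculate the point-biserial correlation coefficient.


q = 1 - p = 0.5
rpb = ((M1 - M0) / SD) * sqrt(p * q)
rpb = ((41.66 - 31.57) / 10.82) * sqrt(0.5 * 0.5)
rpb = 0.4663

0.4663


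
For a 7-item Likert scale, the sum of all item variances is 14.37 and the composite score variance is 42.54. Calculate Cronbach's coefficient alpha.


alpha = (k/(k-1)) * (1 - sum(si^2)/s_total^2)
= (7/6) * (1 - 14.37/42.54)
alpha = 0.7726

0.7726


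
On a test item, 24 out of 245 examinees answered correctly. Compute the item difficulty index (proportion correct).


Item difficulty p = number correct / total examinees
p = 24 / 245
p = 0.098

0.098


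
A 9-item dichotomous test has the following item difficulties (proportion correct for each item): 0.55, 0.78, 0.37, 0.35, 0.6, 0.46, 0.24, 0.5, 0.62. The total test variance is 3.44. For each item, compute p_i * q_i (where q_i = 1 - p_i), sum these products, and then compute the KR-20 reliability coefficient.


For each item, compute p_i * q_i:
  Item 1: 0.55 * 0.45 = 0.2475
  Item 2: 0.78 * 0.22 = 0.1716
  Item 3: 0.37 * 0.63 = 0.2331
  Item 4: 0.35 * 0.65 = 0.2275
  Item 5: 0.6 * 0.4 = 0.24
  Item 6: 0.46 * 0.54 = 0.2484
  Item 7: 0.24 * 0.76 = 0.1824
  Item 8: 0.5 * 0.5 = 0.25
  Item 9: 0.62 * 0.38 = 0.2356
Sum(p_i * q_i) = 0.2475 + 0.1716 + 0.2331 + 0.2275 + 0.24 + 0.2484 + 0.1824 + 0.25 + 0.2356 = 2.0361
KR-20 = (k/(k-1)) * (1 - Sum(p_i*q_i) / Var_total)
= (9/8) * (1 - 2.0361/3.44)
= 1.125 * 0.4081
KR-20 = 0.4591

0.4591


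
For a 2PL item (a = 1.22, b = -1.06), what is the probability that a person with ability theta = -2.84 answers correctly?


a*(theta - b) = 1.22 * (-2.84 - -1.06) = -2.1716
exp(--2.1716) = 8.7723
P = 1 / (1 + 8.7723)
P = 0.1023

0.1023


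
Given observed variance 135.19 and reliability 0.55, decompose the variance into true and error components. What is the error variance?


var_true = rxx * var_obs = 0.55 * 135.19 = 74.3545
var_error = var_obs - var_true
var_error = 135.19 - 74.3545
var_error = 60.8355

60.8355


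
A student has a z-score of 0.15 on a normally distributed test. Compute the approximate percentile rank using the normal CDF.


CDF(z) = 0.5 * (1 + erf(z/sqrt(2)))
erf(0.1061) = 0.1192
CDF = 0.5596
Percentile rank = 0.5596 * 100 = 55.96

55.96


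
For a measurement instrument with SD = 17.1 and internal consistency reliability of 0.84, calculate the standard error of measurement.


SEM = SD * sqrt(1 - rxx)
SEM = 17.1 * sqrt(1 - 0.84)
SEM = 17.1 * sqrt(0.16) = 17.1 * 0.4
SEM = 6.84

6.84


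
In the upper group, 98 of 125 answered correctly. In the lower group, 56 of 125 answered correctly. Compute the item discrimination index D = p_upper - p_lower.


p_upper = 98/125 = 0.784
p_lower = 56/125 = 0.448
D = 0.784 - 0.448 = 0.336

0.336


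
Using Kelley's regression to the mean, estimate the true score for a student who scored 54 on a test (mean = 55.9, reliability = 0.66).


T_est = rxx * X + (1 - rxx) * mean
T_est = 0.66 * 54 + 0.34 * 55.9
T_est = 35.64 + 19.006
T_est = 54.646

54.646


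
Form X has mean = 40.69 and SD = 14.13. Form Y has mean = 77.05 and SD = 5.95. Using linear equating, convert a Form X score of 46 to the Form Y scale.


slope = SD_Y / SD_X = 5.95 / 14.13 ~ 0.4211
intercept = mean_Y - slope * mean_X = 77.05 - (5.95 / 14.13) * 40.69 ~ 59.9159
Y = slope * X + intercept. To avoid rounding drift from the rounded slope/intercept, evaluate the equivalent form Y = mean_Y + SD_Y * (X - mean_X) / SD_X at full precision:
Y = 77.05 + 5.95 * (46 - 40.69) / 14.13
Y = 77.05 + 5.95 * 5.31 / 14.13
Y = 77.05 + 31.5945 / 14.13
Y = 77.05 + 2.236
Y = 79.286

79.286


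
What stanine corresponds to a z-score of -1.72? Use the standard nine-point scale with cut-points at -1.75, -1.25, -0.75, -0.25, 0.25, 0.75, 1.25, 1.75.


Stanine boundaries: [-1.75, -1.25, -0.75, -0.25, 0.25, 0.75, 1.25, 1.75]
z = -1.72
Check each boundary:
  z >= -1.75 -> could be stanine 2
  z < -1.25
  z < -0.75
  z < -0.25
  z < 0.25
  z < 0.75
  z < 1.25
  z < 1.75
Highest qualifying boundary gives stanine = 2

2


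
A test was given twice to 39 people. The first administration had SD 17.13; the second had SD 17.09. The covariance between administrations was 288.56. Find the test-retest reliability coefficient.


r = cov(X,Y) / (SD_X * SD_Y)
r = 288.56 / (17.13 * 17.09)
r = 288.56 / 292.7517
r = 0.9857

0.9857


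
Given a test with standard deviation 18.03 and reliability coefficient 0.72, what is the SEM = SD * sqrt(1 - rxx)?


SEM = SD * sqrt(1 - rxx)
SEM = 18.03 * sqrt(1 - 0.72)
SEM = 18.03 * sqrt(0.28) = 18.03 * 0.52915
SEM = 9.5406

9.5406


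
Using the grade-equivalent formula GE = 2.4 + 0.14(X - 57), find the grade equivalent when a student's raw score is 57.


raw - median = 57 - 57 = 0
slope * diff = 0.14 * 0 = 0.0
GE = 2.4 + 0.0
GE = 2.4

2.4


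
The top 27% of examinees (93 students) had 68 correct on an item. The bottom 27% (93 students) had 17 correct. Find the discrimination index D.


p_upper = 68/93 = 0.7312
p_lower = 17/93 = 0.1828
D = 0.7312 - 0.1828 = 0.5484

0.5484


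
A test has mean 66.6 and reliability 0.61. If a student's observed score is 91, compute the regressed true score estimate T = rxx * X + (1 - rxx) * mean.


T_est = rxx * X + (1 - rxx) * mean
T_est = 0.61 * 91 + 0.39 * 66.6
T_est = 55.51 + 25.974
T_est = 81.484

81.484


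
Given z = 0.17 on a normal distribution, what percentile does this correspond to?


CDF(z) = 0.5 * (1 + erf(z/sqrt(2)))
erf(0.1202) = 0.135
CDF = 0.5675
Percentile rank = 0.5675 * 100 = 56.75

56.75


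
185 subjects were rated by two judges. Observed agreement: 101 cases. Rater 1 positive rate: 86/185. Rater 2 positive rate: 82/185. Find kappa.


P_o = 101/185 = 0.545946
P_e = (86*82 + 99*103) / 34225 = 0.503988
kappa = (P_o - P_e) / (1 - P_e)
kappa = (0.545946 - 0.503988) / (1 - 0.503988)
kappa = 0.0846

0.0846


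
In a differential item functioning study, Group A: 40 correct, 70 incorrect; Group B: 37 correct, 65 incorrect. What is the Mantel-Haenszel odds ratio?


Odds_A = 40/70 = 0.5714
Odds_B = 37/65 = 0.5692
OR = Odds_A / Odds_B = 0.5714 / 0.5692
Exactly, OR = (40 * 65) / (70 * 37) = 2600 / 2590
OR = 1.0039

1.0039


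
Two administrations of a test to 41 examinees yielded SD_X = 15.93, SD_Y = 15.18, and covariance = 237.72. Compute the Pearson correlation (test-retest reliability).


r = cov(X,Y) / (SD_X * SD_Y)
r = 237.72 / (15.93 * 15.18)
r = 237.72 / 241.8174
r = 0.9831

0.9831


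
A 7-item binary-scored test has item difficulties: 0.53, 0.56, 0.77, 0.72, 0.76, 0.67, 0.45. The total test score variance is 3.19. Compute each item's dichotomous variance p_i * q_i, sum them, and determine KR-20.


For each item, compute p_i * q_i:
  Item 1: 0.53 * 0.47 = 0.2491
  Item 2: 0.56 * 0.44 = 0.2464
  Item 3: 0.77 * 0.23 = 0.1771
  Item 4: 0.72 * 0.28 = 0.2016
  Item 5: 0.76 * 0.24 = 0.1824
  Item 6: 0.67 * 0.33 = 0.2211
  Item 7: 0.45 * 0.55 = 0.2475
Sum(p_i * q_i) = 0.2491 + 0.2464 + 0.1771 + 0.2016 + 0.1824 + 0.2211 + 0.2475 = 1.5252
KR-20 = (k/(k-1)) * (1 - Sum(p_i*q_i) / Var_total)
= (7/6) * (1 - 1.5252/3.19)
= 1.1667 * 0.5219
KR-20 = 0.6089

0.6089


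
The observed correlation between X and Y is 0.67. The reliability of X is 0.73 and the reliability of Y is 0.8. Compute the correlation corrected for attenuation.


r_corrected = rxy / sqrt(rxx * ryy)
= 0.67 / sqrt(0.73 * 0.8)
= 0.67 / sqrt(0.584)
= 0.67 / 0.764199
r_corrected = 0.8767

0.8767


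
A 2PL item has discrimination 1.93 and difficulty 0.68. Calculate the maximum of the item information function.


For 2PL, max info at theta = b = 0.68
I_max = a^2 / 4 = 1.93^2 / 4
= 3.7249 / 4
I_max = 0.9312

0.9312


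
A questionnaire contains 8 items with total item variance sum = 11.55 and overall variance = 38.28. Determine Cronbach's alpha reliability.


alpha = (k/(k-1)) * (1 - sum(si^2)/s_total^2)
= (8/7) * (1 - 11.55/38.28)
alpha = 0.798

0.798


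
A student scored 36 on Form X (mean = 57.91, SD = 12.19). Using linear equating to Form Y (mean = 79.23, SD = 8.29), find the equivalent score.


slope = SD_Y / SD_X = 8.29 / 12.19 ~ 0.6801
intercept = mean_Y - slope * mean_X = 79.23 - (8.29 / 12.19) * 57.91 ~ 39.8474
Y = slope * X + intercept. To avoid rounding drift from the rounded slope/intercept, evaluate the equivalent form Y = mean_Y + SD_Y * (X - mean_X) / SD_X at full precision:
Y = 79.23 + 8.29 * (36 - 57.91) / 12.19
Y = 79.23 - 8.29 * 21.91 / 12.19
Y = 79.23 - 181.6339 / 12.19
Y = 79.23 - 14.9002
Y = 64.3298

64.3298


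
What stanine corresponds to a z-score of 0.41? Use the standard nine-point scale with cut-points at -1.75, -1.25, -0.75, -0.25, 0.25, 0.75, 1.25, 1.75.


Stanine boundaries: [-1.75, -1.25, -0.75, -0.25, 0.25, 0.75, 1.25, 1.75]
z = 0.41
Check each boundary:
  z >= -1.75 -> could be stanine 2
  z >= -1.25 -> could be stanine 3
  z >= -0.75 -> could be stanine 4
  z >= -0.25 -> could be stanine 5
  z >= 0.25 -> could be stanine 6
  z < 0.75
  z < 1.25
  z < 1.75
Highest qualifying boundary gives stanine = 6

6


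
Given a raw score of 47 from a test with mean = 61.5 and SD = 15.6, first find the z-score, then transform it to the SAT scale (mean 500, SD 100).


z = (X - mean) / SD = (47 - 61.5) / 15.6
z = -14.5 / 15.6
z = -0.9295
SAT-scale = SAT = 500 + 100z
Carry z at full precision (z = -14.5 / 15.6) into the conversion:
SAT-scale = 500 + 100 * (-14.5 / 15.6) = 500 + -1450 / 15.6
SAT-scale = 500 + -92.9487
SAT-scale = 407.0513

407.0513


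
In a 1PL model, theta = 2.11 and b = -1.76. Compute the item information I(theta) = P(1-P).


P = 1/(1+exp(-(2.11--1.76))) = 0.9796
I = P*(1-P) = 0.9796 * 0.0204
I = 0.02

0.02


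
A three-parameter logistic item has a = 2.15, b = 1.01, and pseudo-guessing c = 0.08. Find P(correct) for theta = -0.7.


logit = 2.15*(-0.7 - 1.01) = -3.6765
P* = 1/(1 + exp(--3.6765)) = 0.0247
P = 0.08 + (1 - 0.08) * 0.0247
P = 0.1027

0.1027
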